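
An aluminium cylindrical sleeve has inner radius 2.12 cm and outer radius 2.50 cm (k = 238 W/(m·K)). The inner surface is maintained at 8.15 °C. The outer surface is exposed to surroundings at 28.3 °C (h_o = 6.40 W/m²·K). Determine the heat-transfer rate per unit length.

Q' = 20.3 W/m

Treat each layer as a resistance in series:
  R'_aluminium = ln(0.0250/0.0212)/(2πk) = 0.1649/(2π·238) = 1.103×10^-4 m·K/W
  R'_conv,out = 1/(2πr h) = 1/(2π·0.0250·6.40) = 0.9947 m·K/W
ΣR = 1.103×10^-4 + 0.9947 = 0.9948 m·K/W
Q' = ΔT/ΣR = (8.15 °C − 28.3 °C)/0.9948 = -20.3 W/m
(Negative Q' ⇒ heat flows inward; heat gain = 20.3 W/m.)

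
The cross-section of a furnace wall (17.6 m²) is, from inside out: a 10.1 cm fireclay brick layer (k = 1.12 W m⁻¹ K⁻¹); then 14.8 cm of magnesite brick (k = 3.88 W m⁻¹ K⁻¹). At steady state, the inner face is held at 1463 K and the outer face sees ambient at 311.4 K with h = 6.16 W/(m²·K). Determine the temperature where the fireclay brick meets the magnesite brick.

T = 1106 K

Treat each layer as a resistance in series:
  R_fireclay brick = L/(kA) = 0.101/(1.12·17.6) = 0.005124 K/W
  R_magnesite brick = L/(kA) = 0.148/(3.88·17.6) = 0.002167 K/W
  R_conv,out = 1/(hA) = 1/(6.16·17.6) = 0.009224 K/W
ΣR = 0.005124 + 0.002167 + 0.009224 = 0.01651 K/W
Q = ΔT/ΣR = (1463 K − 311.4 K)/0.01651 = 69750 W
From the inner boundary to the fireclay brick/magnesite brick interface, ΣR_partial = 0.005124 K/W.
T_interface = T_in − Q·ΣR_partial = 1463 K − (69750)(0.005124) = 1106 K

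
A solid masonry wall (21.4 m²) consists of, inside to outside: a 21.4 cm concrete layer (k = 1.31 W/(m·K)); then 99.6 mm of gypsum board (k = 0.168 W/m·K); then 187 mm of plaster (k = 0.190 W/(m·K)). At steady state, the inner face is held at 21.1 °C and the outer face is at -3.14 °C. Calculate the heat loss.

Q = 298 W

Treat each layer as a resistance in series:
  R_concrete = L/(kA) = 0.214/(1.31·21.4) = 0.007634 K/W
  R_gypsum board = L/(kA) = 0.0996/(0.168·21.4) = 0.02770 K/W
  R_plaster = L/(kA) = 0.187/(0.190·21.4) = 0.04599 K/W
ΣR = 0.007634 + 0.02770 + 0.04599 = 0.08132 K/W
Q = ΔT/ΣR = (21.1 °C − -3.14 °C)/0.08132 = 298 W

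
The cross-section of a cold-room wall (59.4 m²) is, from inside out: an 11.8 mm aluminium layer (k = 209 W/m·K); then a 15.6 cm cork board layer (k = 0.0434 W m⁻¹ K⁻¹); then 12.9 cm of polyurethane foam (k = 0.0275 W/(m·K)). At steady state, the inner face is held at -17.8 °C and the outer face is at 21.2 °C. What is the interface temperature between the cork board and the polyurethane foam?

T = -0.88 °C

Resistance network (inner→outer):
  R_aluminium = L/(kA) = 0.0118/(209·59.4) = 9.505×10^-7 K/W
  R_cork board = L/(kA) = 0.156/(0.0434·59.4) = 0.06051 K/W
  R_polyurethane foam = L/(kA) = 0.129/(0.0275·59.4) = 0.07897 K/W
ΣR = 9.505×10^-7 + 0.06051 + 0.07897 = 0.1395 K/W
Q = ΔT/ΣR = (-17.8 °C − 21.2 °C)/0.1395 = -279.6 W
From the inner boundary to the cork board/polyurethane foam interface, ΣR_partial = 0.06051 K/W.
T_interface = T_in − Q·ΣR_partial = -17.8 °C − (-279.6)(0.06051) = -0.88 °C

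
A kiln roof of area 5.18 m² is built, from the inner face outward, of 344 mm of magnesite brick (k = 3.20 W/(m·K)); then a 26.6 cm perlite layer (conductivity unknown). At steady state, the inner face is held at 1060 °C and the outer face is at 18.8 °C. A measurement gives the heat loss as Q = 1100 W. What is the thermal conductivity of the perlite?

ΣR = ΔT/Q = |1060 − 18.8|/1100 = 0.9465 K/W
Known resistances:
  R_magnesite brick = L/(kA) = 0.344/(3.20·5.18) = 0.02075 K/W
R_perlite = ΣR − ΣR_known = 0.9465 − 0.02075 = 0.9257 K/W
L/(kA) = 0.9257 ⇒ k = 0.266/(0.9257·5.18) = 0.0555 W/m·K

k = 0.0555 W/m·K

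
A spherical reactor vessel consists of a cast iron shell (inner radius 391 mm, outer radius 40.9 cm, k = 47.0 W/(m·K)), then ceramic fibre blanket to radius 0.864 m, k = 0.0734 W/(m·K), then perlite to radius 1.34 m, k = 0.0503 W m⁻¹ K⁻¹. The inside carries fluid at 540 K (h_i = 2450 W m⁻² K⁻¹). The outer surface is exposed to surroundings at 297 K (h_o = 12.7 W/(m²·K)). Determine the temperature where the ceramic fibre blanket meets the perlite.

T = 375 K

Resistance network (inner→outer):
  R_conv,in = 1/(4πr²h) = 1/(4π·0.391²·2450) = 2.125×10^-4 K/W
  R_cast iron = (1/0.391 − 1/0.409)/(4πk) = 0.1126/(4π·47.0) = 1.906×10^-4 K/W
  R_ceramic fibre blanket = (1/0.409 − 1/0.864)/(4πk) = 1.288/(4π·0.0734) = 1.396 K/W
  R_perlite = (1/0.864 − 1/1.34)/(4πk) = 0.4111/(4π·0.0503) = 0.6504 K/W
  R_conv,out = 1/(4πr²h) = 1/(4π·1.34²·12.7) = 0.003490 K/W
ΣR = 2.125×10^-4 + 1.906×10^-4 + 1.396 + 0.6504 + 0.003490 = 2.050 K/W
Q = ΔT/ΣR = (540 K − 297 K)/2.050 = 118.5 W
From the inner boundary to the ceramic fibre blanket/perlite interface, ΣR_partial = 1.396 K/W.
T_interface = T_in − Q·ΣR_partial = 540 K − (118.5)(1.396) = 375 K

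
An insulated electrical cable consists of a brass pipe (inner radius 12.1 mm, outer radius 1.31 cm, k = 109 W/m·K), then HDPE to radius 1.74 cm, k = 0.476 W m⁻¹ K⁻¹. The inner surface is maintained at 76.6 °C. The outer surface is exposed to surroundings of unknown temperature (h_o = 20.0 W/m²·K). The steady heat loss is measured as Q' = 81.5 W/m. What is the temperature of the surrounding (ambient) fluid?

T_out = 31.6 °C

Series resistances:
  R'_brass = ln(0.0131/0.0121)/(2πk) = 0.07941/(2π·109) = 1.159×10^-4 m·K/W
  R'_HDPE = ln(0.0174/0.0131)/(2πk) = 0.2839/(2π·0.476) = 0.09491 m·K/W
  R'_conv,out = 1/(2πr h) = 1/(2π·0.0174·20.0) = 0.4573 m·K/W
ΣR = 0.5524 m·K/W
ΔT = Q'·ΣR = 81.5 × 0.5524 = 45.02 K
Heat flows outward, so T_out = T_in − ΔT = 76.6 − 45.02 = 31.6 °C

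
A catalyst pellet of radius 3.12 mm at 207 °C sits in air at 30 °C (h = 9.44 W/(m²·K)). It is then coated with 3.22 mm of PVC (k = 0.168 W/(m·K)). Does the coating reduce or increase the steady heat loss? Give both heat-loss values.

Critical radius for a sphere: r_cr = 2k/h = 0.0356 m = 3.56 cm.
Outer radius after coating: r₂ = 0.00312 + 0.00322 = 0.00634 m.
Since r₁ < r_cr and r₂ ≤ r_cr, the coating moves toward the maximum at r_cr — heat loss rises.
Bare: R = 1/(4πr₁²h) = 866.0 K/W; Q = 177/866.0 = 0.204 W.
Coated: R = R_cond + R_conv = 286.8 K/W; Q = 177/286.8 = 0.617 W.

increases: 0.204 → 0.617 W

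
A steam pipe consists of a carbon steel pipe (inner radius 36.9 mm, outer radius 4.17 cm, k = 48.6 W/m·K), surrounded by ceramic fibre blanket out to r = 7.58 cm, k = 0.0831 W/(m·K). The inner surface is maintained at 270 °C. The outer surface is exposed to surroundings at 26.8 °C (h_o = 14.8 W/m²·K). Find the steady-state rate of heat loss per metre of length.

Resistance network (inner→outer):
  R'_carbon steel = ln(0.0417/0.0369)/(2πk) = 0.1223/(2π·48.6) = 4.005×10^-4 m·K/W
  R'_ceramic fibre blanket = ln(0.0758/0.0417)/(2πk) = 0.5976/(2π·0.0831) = 1.145 m·K/W
  R'_conv,out = 1/(2πr h) = 1/(2π·0.0758·14.8) = 0.1419 m·K/W
ΣR = 4.005×10^-4 + 1.145 + 0.1419 = 1.287 m·K/W
Q' = ΔT/ΣR = (270 °C − 26.8 °C)/1.287 = 189 W/m

Q' = 189 W/m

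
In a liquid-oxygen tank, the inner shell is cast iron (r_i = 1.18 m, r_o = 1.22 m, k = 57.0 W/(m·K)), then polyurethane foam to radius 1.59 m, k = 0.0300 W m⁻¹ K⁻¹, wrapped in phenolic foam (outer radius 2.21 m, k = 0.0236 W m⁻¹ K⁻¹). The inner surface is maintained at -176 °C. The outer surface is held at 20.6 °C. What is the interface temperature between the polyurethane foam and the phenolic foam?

T = -85.6 °C

Treat each layer as a resistance in series:
  R_cast iron = (1/1.18 − 1/1.22)/(4πk) = 0.02779/(4π·57.0) = 3.879×10^-5 K/W
  R_polyurethane foam = (1/1.22 − 1/1.59)/(4πk) = 0.1907/(4π·0.0300) = 0.5060 K/W
  R_phenolic foam = (1/1.59 − 1/2.21)/(4πk) = 0.1764/(4π·0.0236) = 0.5949 K/W
ΣR = 3.879×10^-5 + 0.5060 + 0.5949 = 1.101 K/W
Q = ΔT/ΣR = (-176 °C − 20.6 °C)/1.101 = -178.6 W
From the inner boundary to the polyurethane foam/phenolic foam interface, ΣR_partial = 0.5060 K/W.
T_interface = T_in − Q·ΣR_partial = -176 °C − (-178.6)(0.5060) = -85.6 °C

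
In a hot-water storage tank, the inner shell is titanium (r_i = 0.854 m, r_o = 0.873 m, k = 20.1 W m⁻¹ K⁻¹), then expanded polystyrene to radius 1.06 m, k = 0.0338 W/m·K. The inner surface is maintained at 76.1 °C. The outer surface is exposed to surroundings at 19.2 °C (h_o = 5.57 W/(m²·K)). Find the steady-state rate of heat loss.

Resistance network (inner→outer):
  R_titanium = (1/0.854 − 1/0.873)/(4πk) = 0.02548/(4π·20.1) = 1.009×10^-4 K/W
  R_expanded polystyrene = (1/0.873 − 1/1.06)/(4πk) = 0.2021/(4π·0.0338) = 0.4758 K/W
  R_conv,out = 1/(4πr²h) = 1/(4π·1.06²·5.57) = 0.01272 K/W
ΣR = 1.009×10^-4 + 0.4758 + 0.01272 = 0.4886 K/W
Q = ΔT/ΣR = (76.1 °C − 19.2 °C)/0.4886 = 116 W

Q = 116 W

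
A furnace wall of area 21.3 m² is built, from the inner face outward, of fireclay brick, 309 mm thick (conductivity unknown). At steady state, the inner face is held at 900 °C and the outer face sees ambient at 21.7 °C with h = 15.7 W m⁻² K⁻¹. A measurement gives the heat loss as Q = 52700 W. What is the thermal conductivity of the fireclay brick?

ΣR = ΔT/Q = |900 − 21.7|/52700 = 0.01667 K/W
Known resistances:
  R_conv,out = 1/(hA) = 1/(15.7·21.3) = 0.002990 K/W
R_fireclay brick = ΣR − ΣR_known = 0.01667 − 0.002990 = 0.01368 K/W
L/(kA) = 0.01368 ⇒ k = 0.309/(0.01368·21.3) = 1.06 W/m·K

k = 1.06 W/m·K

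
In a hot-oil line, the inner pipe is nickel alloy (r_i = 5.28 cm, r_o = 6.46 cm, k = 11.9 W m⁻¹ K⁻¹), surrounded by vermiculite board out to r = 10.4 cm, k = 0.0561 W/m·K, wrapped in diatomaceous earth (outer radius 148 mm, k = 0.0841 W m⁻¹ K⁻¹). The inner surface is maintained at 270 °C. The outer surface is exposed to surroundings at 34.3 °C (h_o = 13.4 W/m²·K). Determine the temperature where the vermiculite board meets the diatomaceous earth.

T = 118 °C

Resistance network (inner→outer):
  R'_nickel alloy = ln(0.0646/0.0528)/(2πk) = 0.2017/(2π·11.9) = 0.002698 m·K/W
  R'_vermiculite board = ln(0.104/0.0646)/(2πk) = 0.4762/(2π·0.0561) = 1.351 m·K/W
  R'_diatomaceous earth = ln(0.148/0.104)/(2πk) = 0.3528/(2π·0.0841) = 0.6677 m·K/W
  R'_conv,out = 1/(2πr h) = 1/(2π·0.148·13.4) = 0.08025 m·K/W
ΣR = 0.002698 + 1.351 + 0.6677 + 0.08025 = 2.102 m·K/W
Q' = ΔT/ΣR = (270 °C − 34.3 °C)/2.102 = 112.1 W/m
From the inner boundary to the vermiculite board/diatomaceous earth interface, ΣR_partial = 1.354 m·K/W.
T_interface = T_in − Q'·ΣR_partial = 270 °C − (112.1)(1.354) = 118 °C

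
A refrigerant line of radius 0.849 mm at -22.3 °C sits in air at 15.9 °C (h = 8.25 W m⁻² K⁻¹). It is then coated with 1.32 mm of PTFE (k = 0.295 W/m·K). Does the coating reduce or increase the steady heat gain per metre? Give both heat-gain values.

Critical radius for a cylinder: r_cr = k/h = 0.0358 m = 3.58 cm.
Outer radius after coating: r₂ = 8.49×10^-4 + 0.00132 = 0.002169 m.
Since r₁ < r_cr and r₂ ≤ r_cr, the coating moves toward the maximum at r_cr — heat gain rises.
Bare: R = 1/(2πr₁h) = 22.72 m·K/W; Q = 38.2/22.72 = 1.68 W/m.
Coated: R = R_cond + R_conv = 9.400 m·K/W; Q = 38.2/9.400 = 4.06 W/m.

increases: 1.68 → 4.06 W/m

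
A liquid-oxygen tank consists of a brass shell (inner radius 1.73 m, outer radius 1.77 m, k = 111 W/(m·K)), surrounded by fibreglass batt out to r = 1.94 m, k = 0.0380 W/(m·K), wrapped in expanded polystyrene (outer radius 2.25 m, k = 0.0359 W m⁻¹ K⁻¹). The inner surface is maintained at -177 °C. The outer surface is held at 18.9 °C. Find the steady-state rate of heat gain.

Treat each layer as a resistance in series:
  R_brass = (1/1.73 − 1/1.77)/(4πk) = 0.01306/(4π·111) = 9.365×10^-6 K/W
  R_fibreglass batt = (1/1.77 − 1/1.94)/(4πk) = 0.04951/(4π·0.0380) = 0.1037 K/W
  R_expanded polystyrene = (1/1.94 − 1/2.25)/(4πk) = 0.07102/(4π·0.0359) = 0.1574 K/W
ΣR = 9.365×10^-6 + 0.1037 + 0.1574 = 0.2611 K/W
Q = ΔT/ΣR = (-177 °C − 18.9 °C)/0.2611 = -750 W
(Negative Q ⇒ heat flows inward; heat gain = 750 W.)

Q = 750 W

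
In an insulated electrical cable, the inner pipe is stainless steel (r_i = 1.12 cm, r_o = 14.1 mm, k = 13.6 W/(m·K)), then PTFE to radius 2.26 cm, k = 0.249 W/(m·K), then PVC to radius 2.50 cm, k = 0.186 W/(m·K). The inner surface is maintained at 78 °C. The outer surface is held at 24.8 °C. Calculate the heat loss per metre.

Resistance network (inner→outer):
  R'_stainless steel = ln(0.0141/0.0112)/(2πk) = 0.2303/(2π·13.6) = 0.002695 m·K/W
  R'_PTFE = ln(0.0226/0.0141)/(2πk) = 0.4718/(2π·0.249) = 0.3015 m·K/W
  R'_PVC = ln(0.0250/0.0226)/(2πk) = 0.1009/(2π·0.186) = 0.08636 m·K/W
ΣR = 0.002695 + 0.3015 + 0.08636 = 0.3906 m·K/W
Q' = ΔT/ΣR = (78 °C − 24.8 °C)/0.3906 = 136 W/m

Q' = 136 W/m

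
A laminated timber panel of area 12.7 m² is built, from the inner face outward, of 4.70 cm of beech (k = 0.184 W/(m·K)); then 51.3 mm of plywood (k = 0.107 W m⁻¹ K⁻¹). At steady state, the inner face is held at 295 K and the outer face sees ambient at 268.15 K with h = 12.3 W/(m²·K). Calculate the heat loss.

Q = 418 W

Resistance network (inner→outer):
  R_beech = L/(kA) = 0.0470/(0.184·12.7) = 0.02011 K/W
  R_plywood = L/(kA) = 0.0513/(0.107·12.7) = 0.03775 K/W
  R_conv,out = 1/(hA) = 1/(12.3·12.7) = 0.006402 K/W
ΣR = 0.02011 + 0.03775 + 0.006402 = 0.06426 K/W
Q = ΔT/ΣR = (295 K − 268.15 K)/0.06426 = 418 W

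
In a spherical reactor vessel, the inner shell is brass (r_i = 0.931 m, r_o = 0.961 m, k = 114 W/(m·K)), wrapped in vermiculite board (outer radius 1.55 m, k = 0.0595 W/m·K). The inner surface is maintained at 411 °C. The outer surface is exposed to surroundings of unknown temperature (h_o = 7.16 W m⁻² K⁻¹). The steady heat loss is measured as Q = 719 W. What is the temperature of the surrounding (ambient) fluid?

T_out = 27.4 °C

Sum the resistances:
  R_brass = (1/0.931 − 1/0.961)/(4πk) = 0.03353/(4π·114) = 2.341×10^-5 K/W
  R_vermiculite board = (1/0.961 − 1/1.55)/(4πk) = 0.3954/(4π·0.0595) = 0.5289 K/W
  R_conv,out = 1/(4πr²h) = 1/(4π·1.55²·7.16) = 0.004626 K/W
ΣR = 0.5335 K/W
ΔT = Q·ΣR = 719 × 0.5335 = 383.6 K
Heat flows outward, so T_out = T_in − ΔT = 411 − 383.6 = 27.4 °C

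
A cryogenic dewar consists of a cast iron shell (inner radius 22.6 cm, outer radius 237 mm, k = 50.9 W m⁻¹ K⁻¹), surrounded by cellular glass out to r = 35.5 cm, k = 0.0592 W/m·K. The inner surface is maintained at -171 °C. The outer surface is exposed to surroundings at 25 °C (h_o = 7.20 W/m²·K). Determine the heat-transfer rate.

Q = 99.3 W

Resistance network (inner→outer):
  R_cast iron = (1/0.226 − 1/0.237)/(4πk) = 0.2054/(4π·50.9) = 3.211×10^-4 K/W
  R_cellular glass = (1/0.237 − 1/0.355)/(4πk) = 1.403/(4π·0.0592) = 1.885 K/W
  R_conv,out = 1/(4πr²h) = 1/(4π·0.355²·7.20) = 0.08770 K/W
ΣR = 3.211×10^-4 + 1.885 + 0.08770 = 1.973 K/W
Q = ΔT/ΣR = (-171 °C − 25 °C)/1.973 = -99.3 W
(Negative Q ⇒ heat flows inward; heat gain = 99.3 W.)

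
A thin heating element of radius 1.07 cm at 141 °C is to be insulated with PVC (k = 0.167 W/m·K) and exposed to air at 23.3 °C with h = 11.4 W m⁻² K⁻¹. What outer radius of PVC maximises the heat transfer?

r_cr = 1.46 cm

For a cylinder, r_cr = k_ins/h = 0.167/11.4 = 0.0146 m = 1.46 cm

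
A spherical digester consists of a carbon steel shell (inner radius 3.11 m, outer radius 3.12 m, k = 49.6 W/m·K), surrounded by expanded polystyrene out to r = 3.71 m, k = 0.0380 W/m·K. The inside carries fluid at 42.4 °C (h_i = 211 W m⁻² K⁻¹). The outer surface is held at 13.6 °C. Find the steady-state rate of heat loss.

Q = 270 W

Resistance network (inner→outer):
  R_conv,in = 1/(4πr²h) = 1/(4π·3.11²·211) = 3.899×10^-5 K/W
  R_carbon steel = (1/3.11 − 1/3.12)/(4πk) = 0.001031/(4π·49.6) = 1.653×10^-6 K/W
  R_expanded polystyrene = (1/3.12 − 1/3.71)/(4πk) = 0.05097/(4π·0.0380) = 0.1067 K/W
ΣR = 3.899×10^-5 + 1.653×10^-6 + 0.1067 = 0.1067 K/W
Q = ΔT/ΣR = (42.4 °C − 13.6 °C)/0.1067 = 270 W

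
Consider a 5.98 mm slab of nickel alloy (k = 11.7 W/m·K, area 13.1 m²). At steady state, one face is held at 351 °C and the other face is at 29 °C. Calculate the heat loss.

Q = 8250 kW

Q = kA·ΔT/L = 11.7 × 13.1 × |351 °C − 29 °C| / 0.00598 = 8.25×10^6 W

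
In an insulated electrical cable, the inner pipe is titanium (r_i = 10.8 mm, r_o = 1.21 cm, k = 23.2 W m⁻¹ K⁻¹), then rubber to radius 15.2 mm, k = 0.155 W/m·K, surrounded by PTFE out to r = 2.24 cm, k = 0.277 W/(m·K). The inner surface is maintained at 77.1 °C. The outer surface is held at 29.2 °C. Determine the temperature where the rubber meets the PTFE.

T = 52.5 °C

Resistance network (inner→outer):
  R'_titanium = ln(0.0121/0.0108)/(2πk) = 0.1137/(2π·23.2) = 7.797×10^-4 m·K/W
  R'_rubber = ln(0.0152/0.0121)/(2πk) = 0.2281/(2π·0.155) = 0.2342 m·K/W
  R'_PTFE = ln(0.0224/0.0152)/(2πk) = 0.3878/(2π·0.277) = 0.2228 m·K/W
ΣR = 7.797×10^-4 + 0.2342 + 0.2228 = 0.4578 m·K/W
Q' = ΔT/ΣR = (77.1 °C − 29.2 °C)/0.4578 = 104.6 W/m
From the inner boundary to the rubber/PTFE interface, ΣR_partial = 0.2350 m·K/W.
T_interface = T_in − Q'·ΣR_partial = 77.1 °C − (104.6)(0.2350) = 52.5 °C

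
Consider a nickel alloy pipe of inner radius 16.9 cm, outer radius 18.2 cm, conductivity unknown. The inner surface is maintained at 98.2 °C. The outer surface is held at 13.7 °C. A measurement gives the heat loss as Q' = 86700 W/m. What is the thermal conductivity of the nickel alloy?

ΣR = ΔT/Q' = |98.2 − 13.7|/86700 = 9.746×10^-4 m·K/W
ln(r₂/r₁)/(2πk) = 9.746×10^-4 ⇒ k = 0.07411/(2π·9.746×10^-4) = 12.1 W/m·K

k = 12.1 W/m·K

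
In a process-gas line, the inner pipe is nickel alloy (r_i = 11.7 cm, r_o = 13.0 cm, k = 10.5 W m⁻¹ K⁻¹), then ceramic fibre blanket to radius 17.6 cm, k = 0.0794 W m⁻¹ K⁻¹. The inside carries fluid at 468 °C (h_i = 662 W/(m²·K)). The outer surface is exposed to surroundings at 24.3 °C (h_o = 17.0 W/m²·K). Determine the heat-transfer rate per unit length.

Resistance network (inner→outer):
  R'_conv,in = 1/(2πr h) = 1/(2π·0.117·662) = 0.002055 m·K/W
  R'_nickel alloy = ln(0.130/0.117)/(2πk) = 0.1054/(2π·10.5) = 0.001597 m·K/W
  R'_ceramic fibre blanket = ln(0.176/0.130)/(2πk) = 0.3029/(2π·0.0794) = 0.6073 m·K/W
  R'_conv,out = 1/(2πr h) = 1/(2π·0.176·17.0) = 0.05319 m·K/W
ΣR = 0.002055 + 0.001597 + 0.6073 + 0.05319 = 0.6641 m·K/W
Q' = ΔT/ΣR = (468 °C − 24.3 °C)/0.6641 = 668 W/m

Q' = 668 W/m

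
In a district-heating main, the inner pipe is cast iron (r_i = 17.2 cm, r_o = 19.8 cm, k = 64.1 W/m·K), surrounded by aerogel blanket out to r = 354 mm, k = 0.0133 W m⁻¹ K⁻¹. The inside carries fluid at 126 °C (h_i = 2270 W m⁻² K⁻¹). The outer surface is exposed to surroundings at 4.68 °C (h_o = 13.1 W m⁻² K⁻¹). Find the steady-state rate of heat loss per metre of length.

Resistance network (inner→outer):
  R'_conv,in = 1/(2πr h) = 1/(2π·0.172·2270) = 4.076×10^-4 m·K/W
  R'_cast iron = ln(0.198/0.172)/(2πk) = 0.1408/(2π·64.1) = 3.495×10^-4 m·K/W
  R'_aerogel blanket = ln(0.354/0.198)/(2πk) = 0.5810/(2π·0.0133) = 6.953 m·K/W
  R'_conv,out = 1/(2πr h) = 1/(2π·0.354·13.1) = 0.03432 m·K/W
ΣR = 4.076×10^-4 + 3.495×10^-4 + 6.953 + 0.03432 = 6.988 m·K/W
Q' = ΔT/ΣR = (126 °C − 4.68 °C)/6.988 = 17.4 W/m

Q' = 17.4 W/m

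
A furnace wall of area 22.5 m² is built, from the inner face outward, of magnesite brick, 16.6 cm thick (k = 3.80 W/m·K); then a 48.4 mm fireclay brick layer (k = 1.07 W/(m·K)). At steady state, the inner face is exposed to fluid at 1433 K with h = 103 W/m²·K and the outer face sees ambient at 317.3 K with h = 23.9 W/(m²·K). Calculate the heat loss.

Q = 179 kW

Series thermal resistances, inner to outer:
  R_conv,in = 1/(hA) = 1/(103·22.5) = 4.315×10^-4 K/W
  R_magnesite brick = L/(kA) = 0.166/(3.80·22.5) = 0.001942 K/W
  R_fireclay brick = L/(kA) = 0.0484/(1.07·22.5) = 0.002010 K/W
  R_conv,out = 1/(hA) = 1/(23.9·22.5) = 0.001860 K/W
ΣR = 4.315×10^-4 + 0.001942 + 0.002010 + 0.001860 = 0.006243 K/W
Q = ΔT/ΣR = (1433 K − 317.3 K)/0.006243 = 1.79×10^5 W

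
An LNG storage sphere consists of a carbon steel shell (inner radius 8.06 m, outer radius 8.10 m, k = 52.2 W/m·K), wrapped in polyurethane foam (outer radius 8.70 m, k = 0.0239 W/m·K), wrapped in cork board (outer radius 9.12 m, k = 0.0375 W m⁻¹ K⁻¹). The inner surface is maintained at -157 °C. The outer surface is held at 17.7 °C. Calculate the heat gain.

Q = 4410 W

Series thermal resistances, inner to outer:
  R_carbon steel = (1/8.06 − 1/8.10)/(4πk) = 6.127×10^-4/(4π·52.2) = 9.340×10^-7 K/W
  R_polyurethane foam = (1/8.10 − 1/8.70)/(4πk) = 0.008514/(4π·0.0239) = 0.02835 K/W
  R_cork board = (1/8.70 − 1/9.12)/(4πk) = 0.005293/(4π·0.0375) = 0.01123 K/W
ΣR = 9.340×10^-7 + 0.02835 + 0.01123 = 0.03958 K/W
Q = ΔT/ΣR = (-157 °C − 17.7 °C)/0.03958 = -4410 W
(Negative Q ⇒ heat flows inward; heat gain = 4410 W.)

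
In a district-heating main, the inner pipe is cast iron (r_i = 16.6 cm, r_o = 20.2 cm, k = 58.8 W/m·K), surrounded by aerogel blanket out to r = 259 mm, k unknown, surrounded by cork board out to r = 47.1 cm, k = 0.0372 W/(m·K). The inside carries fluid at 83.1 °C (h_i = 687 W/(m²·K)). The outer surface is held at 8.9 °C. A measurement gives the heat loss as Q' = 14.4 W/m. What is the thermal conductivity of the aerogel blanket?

ΣR = ΔT/Q' = |83.1 − 8.9|/14.4 = 5.153 m·K/W
Known resistances:
  R'_conv,in = 1/(2πr h) = 1/(2π·0.166·687) = 0.001396 m·K/W
  R'_cast iron = ln(0.202/0.166)/(2πk) = 0.1963/(2π·58.8) = 5.313×10^-4 m·K/W
  R'_cork board = ln(0.471/0.259)/(2πk) = 0.5980/(2π·0.0372) = 2.559 m·K/W
R_aerogel blanket = ΣR − ΣR_known = 5.153 − 2.561 = 2.592 m·K/W
ln(r₂/r₁)/(2πk) = 2.592 ⇒ k = 0.2486/(2π·2.592) = 0.0153 W/m·K

k = 0.0153 W/m·K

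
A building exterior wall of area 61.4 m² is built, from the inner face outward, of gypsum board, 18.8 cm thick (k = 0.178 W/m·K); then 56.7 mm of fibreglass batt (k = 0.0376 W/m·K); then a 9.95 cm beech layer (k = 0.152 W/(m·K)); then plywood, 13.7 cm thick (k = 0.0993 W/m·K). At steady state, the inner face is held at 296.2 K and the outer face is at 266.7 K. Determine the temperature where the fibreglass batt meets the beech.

Treat each layer as a resistance in series:
  R_gypsum board = L/(kA) = 0.188/(0.178·61.4) = 0.01720 K/W
  R_fibreglass batt = L/(kA) = 0.0567/(0.0376·61.4) = 0.02456 K/W
  R_beech = L/(kA) = 0.0995/(0.152·61.4) = 0.01066 K/W
  R_plywood = L/(kA) = 0.137/(0.0993·61.4) = 0.02247 K/W
ΣR = 0.01720 + 0.02456 + 0.01066 + 0.02247 = 0.07489 K/W
Q = ΔT/ΣR = (296.2 K − 266.7 K)/0.07489 = 393.9 W
From the inner boundary to the fibreglass batt/beech interface, ΣR_partial = 0.04176 K/W.
T_interface = T_in − Q·ΣR_partial = 296.2 K − (393.9)(0.04176) = 279.75 K

T = 279.75 K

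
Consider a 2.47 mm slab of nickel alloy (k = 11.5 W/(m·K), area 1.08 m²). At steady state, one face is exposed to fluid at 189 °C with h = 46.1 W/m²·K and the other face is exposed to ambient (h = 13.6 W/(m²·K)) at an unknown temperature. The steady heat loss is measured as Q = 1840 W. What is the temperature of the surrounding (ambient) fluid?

Series resistances:
  R_conv,in = 1/(hA) = 1/(46.1·1.08) = 0.02009 K/W
  R_nickel alloy = L/(kA) = 0.00247/(11.5·1.08) = 1.989×10^-4 K/W
  R_conv,out = 1/(hA) = 1/(13.6·1.08) = 0.06808 K/W
ΣR = 0.08837 K/W
ΔT = Q·ΣR = 1840 × 0.08837 = 162.6 K
Heat flows outward, so T_out = T_in − ΔT = 189 − 162.6 = 26.4 °C

T_out = 26.4 °C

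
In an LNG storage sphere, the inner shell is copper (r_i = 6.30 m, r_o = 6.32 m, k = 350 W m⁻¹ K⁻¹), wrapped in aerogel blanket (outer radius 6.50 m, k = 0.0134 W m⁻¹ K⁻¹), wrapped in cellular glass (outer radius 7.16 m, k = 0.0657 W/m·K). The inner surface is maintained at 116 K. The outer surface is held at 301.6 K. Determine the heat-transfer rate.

Treat each layer as a resistance in series:
  R_copper = (1/6.30 − 1/6.32)/(4πk) = 5.023×10^-4/(4π·350) = 1.142×10^-7 K/W
  R_aerogel blanket = (1/6.32 − 1/6.50)/(4πk) = 0.004382/(4π·0.0134) = 0.02602 K/W
  R_cellular glass = (1/6.50 − 1/7.16)/(4πk) = 0.01418/(4π·0.0657) = 0.01718 K/W
ΣR = 1.142×10^-7 + 0.02602 + 0.01718 = 0.04320 K/W
Q = ΔT/ΣR = (116 K − 301.6 K)/0.04320 = -4300 W
(Negative Q ⇒ heat flows inward; heat gain = 4300 W.)

Q = 4.30 kW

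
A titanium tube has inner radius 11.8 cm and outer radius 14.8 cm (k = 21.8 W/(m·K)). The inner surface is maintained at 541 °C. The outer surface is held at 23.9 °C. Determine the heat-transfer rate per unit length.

Q' = 2πk·ΔT/ln(r₂/r₁) = 2π × 21.8 × 517.1 / ln(0.148/0.118) = 3.13×10^5 W/m

Q' = 3.13×10^5 W/m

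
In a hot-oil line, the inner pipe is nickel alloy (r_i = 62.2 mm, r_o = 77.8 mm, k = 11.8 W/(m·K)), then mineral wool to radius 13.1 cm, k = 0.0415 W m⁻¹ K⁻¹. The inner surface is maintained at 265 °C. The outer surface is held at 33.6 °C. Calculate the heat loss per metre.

Q' = 116 W/m

Series thermal resistances, inner to outer:
  R'_nickel alloy = ln(0.0778/0.0622)/(2πk) = 0.2238/(2π·11.8) = 0.003018 m·K/W
  R'_mineral wool = ln(0.131/0.0778)/(2πk) = 0.5211/(2π·0.0415) = 1.998 m·K/W
ΣR = 0.003018 + 1.998 = 2.001 m·K/W
Q' = ΔT/ΣR = (265 °C − 33.6 °C)/2.001 = 116 W/m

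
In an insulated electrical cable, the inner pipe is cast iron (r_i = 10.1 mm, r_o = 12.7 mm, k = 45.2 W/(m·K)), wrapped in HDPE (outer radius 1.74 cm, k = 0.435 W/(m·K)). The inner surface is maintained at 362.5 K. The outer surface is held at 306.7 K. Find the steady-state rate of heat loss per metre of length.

Resistance network (inner→outer):
  R'_cast iron = ln(0.0127/0.0101)/(2πk) = 0.2291/(2π·45.2) = 8.066×10^-4 m·K/W
  R'_HDPE = ln(0.0174/0.0127)/(2πk) = 0.3149/(2π·0.435) = 0.1152 m·K/W
ΣR = 8.066×10^-4 + 0.1152 = 0.1160 m·K/W
Q' = ΔT/ΣR = (362.5 K − 306.7 K)/0.1160 = 481 W/m

Q' = 481 W/m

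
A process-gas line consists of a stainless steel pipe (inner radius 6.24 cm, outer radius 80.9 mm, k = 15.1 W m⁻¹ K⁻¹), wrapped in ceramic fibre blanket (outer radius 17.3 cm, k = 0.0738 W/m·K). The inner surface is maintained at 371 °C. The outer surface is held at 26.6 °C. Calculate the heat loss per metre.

Series thermal resistances, inner to outer:
  R'_stainless steel = ln(0.0809/0.0624)/(2πk) = 0.2596/(2π·15.1) = 0.002737 m·K/W
  R'_ceramic fibre blanket = ln(0.173/0.0809)/(2πk) = 0.7601/(2π·0.0738) = 1.639 m·K/W
ΣR = 0.002737 + 1.639 = 1.642 m·K/W
Q' = ΔT/ΣR = (371 °C − 26.6 °C)/1.642 = 210 W/m

Q' = 210 W/m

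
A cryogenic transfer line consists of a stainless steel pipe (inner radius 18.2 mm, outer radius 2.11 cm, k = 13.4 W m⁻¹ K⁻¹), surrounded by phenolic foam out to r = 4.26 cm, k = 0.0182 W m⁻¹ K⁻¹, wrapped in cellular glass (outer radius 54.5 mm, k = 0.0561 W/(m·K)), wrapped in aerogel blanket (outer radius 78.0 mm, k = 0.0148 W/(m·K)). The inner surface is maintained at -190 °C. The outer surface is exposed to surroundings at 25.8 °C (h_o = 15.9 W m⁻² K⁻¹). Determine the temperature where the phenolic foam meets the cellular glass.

T = -67.5 °C

Resistance network (inner→outer):
  R'_stainless steel = ln(0.0211/0.0182)/(2πk) = 0.1479/(2π·13.4) = 0.001756 m·K/W
  R'_phenolic foam = ln(0.0426/0.0211)/(2πk) = 0.7026/(2π·0.0182) = 6.144 m·K/W
  R'_cellular glass = ln(0.0545/0.0426)/(2πk) = 0.2463/(2π·0.0561) = 0.6989 m·K/W
  R'_aerogel blanket = ln(0.0780/0.0545)/(2πk) = 0.3585/(2π·0.0148) = 3.855 m·K/W
  R'_conv,out = 1/(2πr h) = 1/(2π·0.0780·15.9) = 0.1283 m·K/W
ΣR = 0.001756 + 6.144 + 0.6989 + 3.855 + 0.1283 = 10.83 m·K/W
Q' = ΔT/ΣR = (-190 °C − 25.8 °C)/10.83 = -19.93 W/m
From the inner boundary to the phenolic foam/cellular glass interface, ΣR_partial = 6.146 m·K/W.
T_interface = T_in − Q'·ΣR_partial = -190 °C − (-19.93)(6.146) = -67.5 °C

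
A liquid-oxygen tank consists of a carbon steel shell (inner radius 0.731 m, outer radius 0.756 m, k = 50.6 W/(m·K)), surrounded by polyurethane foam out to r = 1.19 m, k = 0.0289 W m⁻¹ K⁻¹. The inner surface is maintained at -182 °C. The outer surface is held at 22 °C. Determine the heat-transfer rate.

Treat each layer as a resistance in series:
  R_carbon steel = (1/0.731 − 1/0.756)/(4πk) = 0.04524/(4π·50.6) = 7.114×10^-5 K/W
  R_polyurethane foam = (1/0.756 − 1/1.19)/(4πk) = 0.4824/(4π·0.0289) = 1.328 K/W
ΣR = 7.114×10^-5 + 1.328 = 1.328 K/W
Q = ΔT/ΣR = (-182 °C − 22 °C)/1.328 = -154 W
(Negative Q ⇒ heat flows inward; heat gain = 154 W.)

Q = 154 W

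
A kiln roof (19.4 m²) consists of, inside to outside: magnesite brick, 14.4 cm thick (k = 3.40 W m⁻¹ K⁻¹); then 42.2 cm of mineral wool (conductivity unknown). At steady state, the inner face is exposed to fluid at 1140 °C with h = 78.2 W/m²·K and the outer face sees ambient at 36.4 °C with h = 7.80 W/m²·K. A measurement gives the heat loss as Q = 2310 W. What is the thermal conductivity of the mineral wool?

k = 0.0465 W/m·K

ΣR = ΔT/Q = |1140 − 36.4|/2310 = 0.4777 K/W
Known resistances:
  R_conv,in = 1/(hA) = 1/(78.2·19.4) = 6.592×10^-4 K/W
  R_magnesite brick = L/(kA) = 0.144/(3.40·19.4) = 0.002183 K/W
  R_conv,out = 1/(hA) = 1/(7.80·19.4) = 0.006609 K/W
R_mineral wool = ΣR − ΣR_known = 0.4777 − 0.009451 = 0.4682 K/W
L/(kA) = 0.4682 ⇒ k = 0.422/(0.4682·19.4) = 0.0465 W/m·K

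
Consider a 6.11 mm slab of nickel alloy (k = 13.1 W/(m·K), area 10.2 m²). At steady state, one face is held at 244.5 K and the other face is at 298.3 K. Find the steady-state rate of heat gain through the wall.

Q = 1180 kW

Q = kA·ΔT/L = 13.1 × 10.2 × |244.5 K − 298.3 K| / 0.00611 = 1.18×10^6 W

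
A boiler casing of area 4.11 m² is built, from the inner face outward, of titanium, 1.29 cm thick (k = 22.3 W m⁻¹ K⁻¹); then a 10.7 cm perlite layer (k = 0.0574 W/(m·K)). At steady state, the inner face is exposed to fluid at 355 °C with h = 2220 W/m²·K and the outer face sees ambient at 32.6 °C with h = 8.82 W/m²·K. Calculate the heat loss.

Series thermal resistances, inner to outer:
  R_conv,in = 1/(hA) = 1/(2220·4.11) = 1.096×10^-4 K/W
  R_titanium = L/(kA) = 0.0129/(22.3·4.11) = 1.407×10^-4 K/W
  R_perlite = L/(kA) = 0.107/(0.0574·4.11) = 0.4536 K/W
  R_conv,out = 1/(hA) = 1/(8.82·4.11) = 0.02759 K/W
ΣR = 1.096×10^-4 + 1.407×10^-4 + 0.4536 + 0.02759 = 0.4814 K/W
Q = ΔT/ΣR = (355 °C − 32.6 °C)/0.4814 = 670 W

Q = 670 W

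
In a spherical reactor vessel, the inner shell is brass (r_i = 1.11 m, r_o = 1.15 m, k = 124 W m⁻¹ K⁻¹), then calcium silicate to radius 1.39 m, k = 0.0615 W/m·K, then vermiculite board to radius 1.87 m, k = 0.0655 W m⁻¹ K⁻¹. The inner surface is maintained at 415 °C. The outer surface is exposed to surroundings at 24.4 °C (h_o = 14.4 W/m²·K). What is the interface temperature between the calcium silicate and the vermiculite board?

Treat each layer as a resistance in series:
  R_brass = (1/1.11 − 1/1.15)/(4πk) = 0.03134/(4π·124) = 2.011×10^-5 K/W
  R_calcium silicate = (1/1.15 − 1/1.39)/(4πk) = 0.1501/(4π·0.0615) = 0.1943 K/W
  R_vermiculite board = (1/1.39 − 1/1.87)/(4πk) = 0.1847/(4π·0.0655) = 0.2244 K/W
  R_conv,out = 1/(4πr²h) = 1/(4π·1.87²·14.4) = 0.001580 K/W
ΣR = 2.011×10^-5 + 0.1943 + 0.2244 + 0.001580 = 0.4203 K/W
Q = ΔT/ΣR = (415 °C − 24.4 °C)/0.4203 = 929.3 W
From the inner boundary to the calcium silicate/vermiculite board interface, ΣR_partial = 0.1943 K/W.
T_interface = T_in − Q·ΣR_partial = 415 °C − (929.3)(0.1943) = 234 °C

T = 234 °C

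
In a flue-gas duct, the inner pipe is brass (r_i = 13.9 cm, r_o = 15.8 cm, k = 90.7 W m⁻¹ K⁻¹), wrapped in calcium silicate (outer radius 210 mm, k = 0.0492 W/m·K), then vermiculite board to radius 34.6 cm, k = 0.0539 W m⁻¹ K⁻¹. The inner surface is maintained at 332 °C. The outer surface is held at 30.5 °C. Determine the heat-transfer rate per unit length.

Treat each layer as a resistance in series:
  R'_brass = ln(0.158/0.139)/(2πk) = 0.1281/(2π·90.7) = 2.248×10^-4 m·K/W
  R'_calcium silicate = ln(0.210/0.158)/(2πk) = 0.2845/(2π·0.0492) = 0.9204 m·K/W
  R'_vermiculite board = ln(0.346/0.210)/(2πk) = 0.4993/(2π·0.0539) = 1.474 m·K/W
ΣR = 2.248×10^-4 + 0.9204 + 1.474 = 2.395 m·K/W
Q' = ΔT/ΣR = (332 °C − 30.5 °C)/2.395 = 126 W/m

Q' = 126 W/m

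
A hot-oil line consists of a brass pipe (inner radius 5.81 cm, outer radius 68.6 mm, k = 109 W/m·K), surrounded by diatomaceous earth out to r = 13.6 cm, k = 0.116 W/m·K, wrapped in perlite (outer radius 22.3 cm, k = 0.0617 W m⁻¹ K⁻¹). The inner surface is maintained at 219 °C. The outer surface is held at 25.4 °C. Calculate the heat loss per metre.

Treat each layer as a resistance in series:
  R'_brass = ln(0.0686/0.0581)/(2πk) = 0.1661/(2π·109) = 2.426×10^-4 m·K/W
  R'_diatomaceous earth = ln(0.136/0.0686)/(2πk) = 0.6844/(2π·0.116) = 0.9390 m·K/W
  R'_perlite = ln(0.223/0.136)/(2πk) = 0.4945/(2π·0.0617) = 1.276 m·K/W
ΣR = 2.426×10^-4 + 0.9390 + 1.276 = 2.215 m·K/W
Q' = ΔT/ΣR = (219 °C − 25.4 °C)/2.215 = 87.4 W/m

Q' = 87.4 W/m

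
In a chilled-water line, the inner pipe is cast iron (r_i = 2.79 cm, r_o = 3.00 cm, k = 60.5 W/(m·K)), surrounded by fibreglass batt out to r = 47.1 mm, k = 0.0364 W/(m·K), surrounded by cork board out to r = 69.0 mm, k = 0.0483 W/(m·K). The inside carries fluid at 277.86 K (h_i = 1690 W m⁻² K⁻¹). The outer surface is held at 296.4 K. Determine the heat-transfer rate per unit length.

Series thermal resistances, inner to outer:
  R'_conv,in = 1/(2πr h) = 1/(2π·0.0279·1690) = 0.003375 m·K/W
  R'_cast iron = ln(0.0300/0.0279)/(2πk) = 0.07257/(2π·60.5) = 1.909×10^-4 m·K/W
  R'_fibreglass batt = ln(0.0471/0.0300)/(2πk) = 0.4511/(2π·0.0364) = 1.972 m·K/W
  R'_cork board = ln(0.0690/0.0471)/(2πk) = 0.3818/(2π·0.0483) = 1.258 m·K/W
ΣR = 0.003375 + 1.909×10^-4 + 1.972 + 1.258 = 3.234 m·K/W
Q' = ΔT/ΣR = (277.86 K − 296.4 K)/3.234 = -5.73 W/m
(Negative Q' ⇒ heat flows inward; heat gain = 5.73 W/m.)

Q' = 5.73 W/m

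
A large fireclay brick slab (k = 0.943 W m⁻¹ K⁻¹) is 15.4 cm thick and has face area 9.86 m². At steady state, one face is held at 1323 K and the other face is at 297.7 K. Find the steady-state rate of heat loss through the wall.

Q = kA·ΔT/L = 0.943 × 9.86 × |1323 K − 297.7 K| / 0.154 = 61900 W

Q = 61.9 kW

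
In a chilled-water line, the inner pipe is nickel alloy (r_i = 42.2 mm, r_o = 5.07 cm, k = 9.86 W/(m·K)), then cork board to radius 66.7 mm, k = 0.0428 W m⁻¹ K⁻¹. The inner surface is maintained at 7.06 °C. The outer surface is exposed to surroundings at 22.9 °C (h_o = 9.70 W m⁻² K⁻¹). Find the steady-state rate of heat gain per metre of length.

Q' = 12.5 W/m

Series thermal resistances, inner to outer:
  R'_nickel alloy = ln(0.0507/0.0422)/(2πk) = 0.1835/(2π·9.86) = 0.002962 m·K/W
  R'_cork board = ln(0.0667/0.0507)/(2πk) = 0.2743/(2π·0.0428) = 1.020 m·K/W
  R'_conv,out = 1/(2πr h) = 1/(2π·0.0667·9.70) = 0.2460 m·K/W
ΣR = 0.002962 + 1.020 + 0.2460 = 1.269 m·K/W
Q' = ΔT/ΣR = (7.06 °C − 22.9 °C)/1.269 = -12.5 W/m
(Negative Q' ⇒ heat flows inward; heat gain = 12.5 W/m.)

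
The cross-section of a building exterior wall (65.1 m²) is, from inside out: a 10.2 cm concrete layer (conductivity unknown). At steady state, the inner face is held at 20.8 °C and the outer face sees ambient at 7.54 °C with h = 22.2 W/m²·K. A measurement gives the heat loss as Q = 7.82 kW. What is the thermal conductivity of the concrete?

k = 1.56 W/m·K

ΣR = ΔT/Q = |20.8 − 7.54|/7820 = 0.001696 K/W
Known resistances:
  R_conv,out = 1/(hA) = 1/(22.2·65.1) = 6.919×10^-4 K/W
R_concrete = ΣR − ΣR_known = 0.001696 − 6.919×10^-4 = 0.001004 K/W
L/(kA) = 0.001004 ⇒ k = 0.102/(0.001004·65.1) = 1.56 W/m·K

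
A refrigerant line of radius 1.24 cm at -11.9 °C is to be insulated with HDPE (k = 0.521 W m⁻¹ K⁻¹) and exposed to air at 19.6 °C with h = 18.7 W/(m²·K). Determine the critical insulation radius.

For a cylinder, r_cr = k_ins/h = 0.521/18.7 = 0.0279 m = 2.79 cm

r_cr = 2.79 cm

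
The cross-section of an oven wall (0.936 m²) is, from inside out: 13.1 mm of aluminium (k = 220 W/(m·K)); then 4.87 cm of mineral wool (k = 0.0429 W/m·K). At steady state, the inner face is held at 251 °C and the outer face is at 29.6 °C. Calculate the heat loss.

Q = 183 W

Series thermal resistances, inner to outer:
  R_aluminium = L/(kA) = 0.0131/(220·0.936) = 6.362×10^-5 K/W
  R_mineral wool = L/(kA) = 0.0487/(0.0429·0.936) = 1.213 K/W
ΣR = 6.362×10^-5 + 1.213 = 1.213 K/W
Q = ΔT/ΣR = (251 °C − 29.6 °C)/1.213 = 183 W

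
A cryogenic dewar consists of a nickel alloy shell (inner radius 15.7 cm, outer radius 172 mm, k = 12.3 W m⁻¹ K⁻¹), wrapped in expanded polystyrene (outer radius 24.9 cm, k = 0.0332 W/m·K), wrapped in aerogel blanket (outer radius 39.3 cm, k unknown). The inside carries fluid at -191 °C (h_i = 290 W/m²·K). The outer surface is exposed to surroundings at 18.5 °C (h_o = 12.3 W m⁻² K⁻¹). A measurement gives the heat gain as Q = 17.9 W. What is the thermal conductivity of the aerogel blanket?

k = 0.0160 W/m·K

ΣR = ΔT/Q = |-191 − 18.5|/17.9 = 11.70 K/W
Known resistances:
  R_conv,in = 1/(4πr²h) = 1/(4π·0.157²·290) = 0.01113 K/W
  R_nickel alloy = (1/0.157 − 1/0.172)/(4πk) = 0.5555/(4π·12.3) = 0.003594 K/W
  R_expanded polystyrene = (1/0.172 − 1/0.249)/(4πk) = 1.798/(4π·0.0332) = 4.309 K/W
  R_conv,out = 1/(4πr²h) = 1/(4π·0.393²·12.3) = 0.04189 K/W
R_aerogel blanket = ΣR − ΣR_known = 11.70 − 4.366 = 7.334 K/W
(1/r₁−1/r₂)/(4πk) = 7.334 ⇒ k = 1.472/(4π·7.334) = 0.0160 W/m·K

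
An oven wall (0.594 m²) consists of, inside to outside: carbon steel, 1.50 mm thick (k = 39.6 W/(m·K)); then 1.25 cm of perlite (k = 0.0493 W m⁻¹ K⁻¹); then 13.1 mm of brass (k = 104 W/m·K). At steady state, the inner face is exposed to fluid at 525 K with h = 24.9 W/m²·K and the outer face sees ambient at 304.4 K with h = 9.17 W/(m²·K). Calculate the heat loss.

Q = 325 W

Treat each layer as a resistance in series:
  R_conv,in = 1/(hA) = 1/(24.9·0.594) = 0.06761 K/W
  R_carbon steel = L/(kA) = 0.00150/(39.6·0.594) = 6.377×10^-5 K/W
  R_perlite = L/(kA) = 0.0125/(0.0493·0.594) = 0.4269 K/W
  R_brass = L/(kA) = 0.0131/(104·0.594) = 2.121×10^-4 K/W
  R_conv,out = 1/(hA) = 1/(9.17·0.594) = 0.1836 K/W
ΣR = 0.06761 + 6.377×10^-5 + 0.4269 + 2.121×10^-4 + 0.1836 = 0.6784 K/W
Q = ΔT/ΣR = (525 K − 304.4 K)/0.6784 = 325 W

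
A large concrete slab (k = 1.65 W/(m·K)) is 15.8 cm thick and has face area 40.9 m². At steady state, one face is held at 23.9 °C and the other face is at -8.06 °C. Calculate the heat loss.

Q = 13.7 kW

Q = kA·ΔT/L = 1.65 × 40.9 × |23.9 °C − -8.06 °C| / 0.158 = 13700 W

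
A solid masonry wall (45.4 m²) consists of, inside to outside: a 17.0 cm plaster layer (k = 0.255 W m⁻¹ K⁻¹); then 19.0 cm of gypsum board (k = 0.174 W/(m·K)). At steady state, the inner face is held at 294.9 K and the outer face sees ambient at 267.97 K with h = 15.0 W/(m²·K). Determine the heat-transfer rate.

Q = 670 W

Resistance network (inner→outer):
  R_plaster = L/(kA) = 0.170/(0.255·45.4) = 0.01468 K/W
  R_gypsum board = L/(kA) = 0.190/(0.174·45.4) = 0.02405 K/W
  R_conv,out = 1/(hA) = 1/(15.0·45.4) = 0.001468 K/W
ΣR = 0.01468 + 0.02405 + 0.001468 = 0.04020 K/W
Q = ΔT/ΣR = (294.9 K − 267.97 K)/0.04020 = 670 W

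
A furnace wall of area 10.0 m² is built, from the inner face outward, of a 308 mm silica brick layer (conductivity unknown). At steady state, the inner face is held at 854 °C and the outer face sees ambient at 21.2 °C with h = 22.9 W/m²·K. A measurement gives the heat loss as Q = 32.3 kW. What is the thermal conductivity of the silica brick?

ΣR = ΔT/Q = |854 − 21.2|/32300 = 0.02578 K/W
Known resistances:
  R_conv,out = 1/(hA) = 1/(22.9·10.0) = 0.004367 K/W
R_silica brick = ΣR − ΣR_known = 0.02578 − 0.004367 = 0.02141 K/W
L/(kA) = 0.02141 ⇒ k = 0.308/(0.02141·10.0) = 1.44 W/m·K

k = 1.44 W/m·K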